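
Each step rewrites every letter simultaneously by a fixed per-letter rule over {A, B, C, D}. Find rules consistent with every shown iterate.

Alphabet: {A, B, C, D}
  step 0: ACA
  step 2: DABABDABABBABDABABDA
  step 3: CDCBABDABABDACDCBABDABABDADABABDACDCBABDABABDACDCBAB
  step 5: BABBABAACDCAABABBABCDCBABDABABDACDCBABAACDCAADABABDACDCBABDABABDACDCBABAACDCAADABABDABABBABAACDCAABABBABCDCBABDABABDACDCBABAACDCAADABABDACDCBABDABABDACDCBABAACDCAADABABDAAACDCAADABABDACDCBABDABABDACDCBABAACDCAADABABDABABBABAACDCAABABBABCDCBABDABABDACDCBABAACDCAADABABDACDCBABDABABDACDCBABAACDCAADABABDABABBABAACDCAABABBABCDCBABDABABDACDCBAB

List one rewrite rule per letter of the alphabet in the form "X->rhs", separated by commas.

A->BAB, B->DA, C->AA, D->CDC

  step 2 ⇒ step 3: DABABDABABBABDABABDA ⇒ CDC·BAB·DA·BAB·DA·CDC·BAB·DA·BAB·DA·DA·BAB·DA·CDC·BAB·DA·BAB·DA·CDC·BAB
    A ↦ BAB
    B ↦ DA
    D ↦ CDC
    C ↦ AA  (constrained at step 0)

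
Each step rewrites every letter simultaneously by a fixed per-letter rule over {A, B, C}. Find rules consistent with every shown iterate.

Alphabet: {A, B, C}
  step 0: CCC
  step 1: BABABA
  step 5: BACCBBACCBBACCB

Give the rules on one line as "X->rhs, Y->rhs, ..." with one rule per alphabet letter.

  step 0 ⇒ step 1: CCC ⇒ BA·BA·BA
    C ↦ BA
    A ↦ B  (constrained at step 1)
    B ↦ C  (constrained at step 1)

A->B, B->C, C->BA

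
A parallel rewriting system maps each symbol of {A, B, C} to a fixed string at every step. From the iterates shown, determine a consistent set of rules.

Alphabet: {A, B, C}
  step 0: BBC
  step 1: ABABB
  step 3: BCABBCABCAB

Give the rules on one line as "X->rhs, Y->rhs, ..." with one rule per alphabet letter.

  step 0 ⇒ step 1: BBC ⇒ AB·AB·B
    B ↦ AB
    C ↦ B
    A ↦ C  (constrained at step 1)

A->C, B->AB, C->B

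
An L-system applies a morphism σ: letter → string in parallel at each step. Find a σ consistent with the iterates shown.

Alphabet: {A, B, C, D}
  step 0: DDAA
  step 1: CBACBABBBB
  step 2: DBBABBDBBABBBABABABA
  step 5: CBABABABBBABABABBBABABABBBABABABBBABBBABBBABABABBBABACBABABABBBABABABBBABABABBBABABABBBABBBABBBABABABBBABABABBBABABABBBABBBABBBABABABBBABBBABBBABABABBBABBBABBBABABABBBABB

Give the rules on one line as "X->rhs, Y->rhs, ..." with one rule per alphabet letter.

A->BB, B->BA, C->DB, D->CBA

  step 1 ⇒ step 2: CBACBABBBB ⇒ DB·BA·BB·DB·BA·BB·BA·BA·BA·BA
    A ↦ BB
    B ↦ BA
    C ↦ DB
  step 0 ⇒ step 1: DDAA ⇒ CBA·CBA·BB·BB
    D ↦ CBA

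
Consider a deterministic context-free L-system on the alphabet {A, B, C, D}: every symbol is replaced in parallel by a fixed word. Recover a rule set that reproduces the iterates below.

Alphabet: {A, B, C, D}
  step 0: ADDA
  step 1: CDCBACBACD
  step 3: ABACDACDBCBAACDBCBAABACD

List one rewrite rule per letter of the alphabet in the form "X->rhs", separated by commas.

  step 0 ⇒ step 1: ADDA ⇒ CD·CBA·CBA·CD
    A ↦ CD
    D ↦ CBA
    B ↦ A  (constrained at step 1)
    C ↦ B  (constrained at step 1)

A->CD, B->A, C->B, D->CBA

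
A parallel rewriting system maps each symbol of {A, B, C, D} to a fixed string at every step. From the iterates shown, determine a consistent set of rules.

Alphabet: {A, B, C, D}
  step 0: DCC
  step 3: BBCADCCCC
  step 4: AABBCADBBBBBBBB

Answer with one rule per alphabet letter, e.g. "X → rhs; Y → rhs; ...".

A->C, B->A, C->BB, D->AD

  step 3 ⇒ step 4: BBCADCCCC ⇒ A·A·BB·C·AD·BB·BB·BB·BB
    A ↦ C
    B ↦ A
    C ↦ BB
    D ↦ AD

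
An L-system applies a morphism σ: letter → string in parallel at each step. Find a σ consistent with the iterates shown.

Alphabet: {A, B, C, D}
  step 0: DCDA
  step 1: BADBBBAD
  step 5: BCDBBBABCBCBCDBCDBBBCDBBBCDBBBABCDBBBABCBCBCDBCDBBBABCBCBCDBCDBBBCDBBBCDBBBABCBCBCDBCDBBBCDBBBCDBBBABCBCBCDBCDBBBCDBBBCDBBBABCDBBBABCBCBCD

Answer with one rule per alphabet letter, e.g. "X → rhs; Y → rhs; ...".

  step 0 ⇒ step 1: DCDA ⇒ BA·DBB·BA·D
    A ↦ D
    C ↦ DBB
    D ↦ BA
    B ↦ BC  (constrained at step 1)

A->D, B->BC, C->DBB, D->BA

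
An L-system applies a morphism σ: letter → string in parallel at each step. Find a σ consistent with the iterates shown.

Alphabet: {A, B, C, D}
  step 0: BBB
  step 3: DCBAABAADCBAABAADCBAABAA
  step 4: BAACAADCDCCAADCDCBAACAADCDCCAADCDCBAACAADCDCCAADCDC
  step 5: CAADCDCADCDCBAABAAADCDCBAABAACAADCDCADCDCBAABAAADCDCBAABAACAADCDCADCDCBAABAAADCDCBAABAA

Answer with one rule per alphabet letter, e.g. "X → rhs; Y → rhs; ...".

A->DC, B->CAA, C->A, D->BA

  step 4 ⇒ step 5: BAACAADCDCCAADCDCBAACAADCDCCAADCDCBAACAADCDCCAADCDC ⇒ CAA·DC·DC·A·DC·DC·BA·A·BA·A·A·DC·DC·BA·A·BA·A·CAA·DC·DC·A·DC·DC·BA·A·BA·A·A·DC·DC·BA·A·BA·A·CAA·DC·DC·A·DC·DC·BA·A·BA·A·A·DC·DC·BA·A·BA·A
    A ↦ DC
    B ↦ CAA
    C ↦ A
    D ↦ BA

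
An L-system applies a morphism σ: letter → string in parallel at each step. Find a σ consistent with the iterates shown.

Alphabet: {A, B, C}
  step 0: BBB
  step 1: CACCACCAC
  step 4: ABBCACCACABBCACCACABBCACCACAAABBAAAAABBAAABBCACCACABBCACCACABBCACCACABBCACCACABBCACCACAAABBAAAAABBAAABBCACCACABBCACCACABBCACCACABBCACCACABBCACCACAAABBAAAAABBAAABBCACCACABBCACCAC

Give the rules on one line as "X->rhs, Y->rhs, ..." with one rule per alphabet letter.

A->ABB, B->CAC, C->AA

  step 0 ⇒ step 1: BBB ⇒ CAC·CAC·CAC
    B ↦ CAC
    A ↦ ABB  (constrained at step 1)
    C ↦ AA  (constrained at step 1)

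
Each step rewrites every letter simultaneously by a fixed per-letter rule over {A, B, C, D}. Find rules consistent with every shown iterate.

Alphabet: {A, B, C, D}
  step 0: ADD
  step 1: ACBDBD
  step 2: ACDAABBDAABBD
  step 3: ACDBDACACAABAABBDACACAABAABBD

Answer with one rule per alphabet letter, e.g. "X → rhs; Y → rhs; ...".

  step 2 ⇒ step 3: ACDAABBDAABBD ⇒ AC·D·BD·AC·AC·AAB·AAB·BD·AC·AC·AAB·AAB·BD
    A ↦ AC
    B ↦ AAB
    C ↦ D
    D ↦ BD

A->AC, B->AAB, C->D, D->BD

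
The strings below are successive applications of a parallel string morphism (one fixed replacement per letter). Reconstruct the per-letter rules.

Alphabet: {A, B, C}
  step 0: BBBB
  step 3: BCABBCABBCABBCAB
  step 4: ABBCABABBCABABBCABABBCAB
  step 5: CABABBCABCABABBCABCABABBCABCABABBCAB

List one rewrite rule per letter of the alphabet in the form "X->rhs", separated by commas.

A->C, B->AB, C->B

  step 4 ⇒ step 5: ABBCABABBCABABBCABABBCAB ⇒ C·AB·AB·B·C·AB·C·AB·AB·B·C·AB·C·AB·AB·B·C·AB·C·AB·AB·B·C·AB
    A ↦ C
    B ↦ AB
    C ↦ B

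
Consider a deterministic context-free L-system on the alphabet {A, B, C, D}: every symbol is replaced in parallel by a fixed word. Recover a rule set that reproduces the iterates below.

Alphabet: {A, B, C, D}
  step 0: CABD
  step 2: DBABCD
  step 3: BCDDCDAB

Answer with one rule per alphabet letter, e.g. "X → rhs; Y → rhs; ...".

  step 2 ⇒ step 3: DBABCD ⇒ B·CD·D·CD·A·B
    A ↦ D
    B ↦ CD
    C ↦ A
    D ↦ B

A->D, B->CD, C->A, D->B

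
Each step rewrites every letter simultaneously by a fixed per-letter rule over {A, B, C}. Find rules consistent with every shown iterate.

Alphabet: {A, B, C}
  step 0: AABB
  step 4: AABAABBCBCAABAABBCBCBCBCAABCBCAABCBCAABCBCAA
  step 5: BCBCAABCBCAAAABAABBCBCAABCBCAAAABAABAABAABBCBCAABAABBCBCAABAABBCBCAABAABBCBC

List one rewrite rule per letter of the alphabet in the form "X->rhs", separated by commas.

A->BC, B->AA, C->B

  step 4 ⇒ step 5: AABAABBCBCAABAABBCBCBCBCAABCBCAABCBCAABCBCAA ⇒ BC·BC·AA·BC·BC·AA·AA·B·AA·B·BC·BC·AA·BC·BC·AA·AA·B·AA·B·AA·B·AA·B·BC·BC·AA·B·AA·B·BC·BC·AA·B·AA·B·BC·BC·AA·B·AA·B·BC·BC
    A ↦ BC
    B ↦ AA
    C ↦ B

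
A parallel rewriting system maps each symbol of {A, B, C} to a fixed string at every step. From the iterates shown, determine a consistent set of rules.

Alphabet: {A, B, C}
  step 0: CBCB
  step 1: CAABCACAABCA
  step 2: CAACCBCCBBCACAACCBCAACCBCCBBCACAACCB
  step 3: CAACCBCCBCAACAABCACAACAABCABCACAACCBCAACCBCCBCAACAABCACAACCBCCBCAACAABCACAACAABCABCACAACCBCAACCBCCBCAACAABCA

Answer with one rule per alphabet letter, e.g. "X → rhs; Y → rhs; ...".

  step 2 ⇒ step 3: CAACCBCCBBCACAACCBCAACCBCCBBCACAACCB ⇒ CAA·CCB·CCB·CAA·CAA·BCA·CAA·CAA·BCA·BCA·CAA·CCB·CAA·CCB·CCB·CAA·CAA·BCA·CAA·CCB·CCB·CAA·CAA·BCA·CAA·CAA·BCA·BCA·CAA·CCB·CAA·CCB·CCB·CAA·CAA·BCA
    A ↦ CCB
    B ↦ BCA
    C ↦ CAA

A->CCB, B->BCA, C->CAA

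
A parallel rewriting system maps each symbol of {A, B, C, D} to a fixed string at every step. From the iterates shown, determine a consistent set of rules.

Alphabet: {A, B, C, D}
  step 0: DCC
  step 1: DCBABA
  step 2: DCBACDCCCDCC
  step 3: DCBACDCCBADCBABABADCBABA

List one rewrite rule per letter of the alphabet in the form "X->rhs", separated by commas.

  step 2 ⇒ step 3: DCBACDCCCDCC ⇒ DC·BA·C·DCC·BA·DC·BA·BA·BA·DC·BA·BA
    A ↦ DCC
    B ↦ C
    C ↦ BA
    D ↦ DC

A->DCC, B->C, C->BA, D->DC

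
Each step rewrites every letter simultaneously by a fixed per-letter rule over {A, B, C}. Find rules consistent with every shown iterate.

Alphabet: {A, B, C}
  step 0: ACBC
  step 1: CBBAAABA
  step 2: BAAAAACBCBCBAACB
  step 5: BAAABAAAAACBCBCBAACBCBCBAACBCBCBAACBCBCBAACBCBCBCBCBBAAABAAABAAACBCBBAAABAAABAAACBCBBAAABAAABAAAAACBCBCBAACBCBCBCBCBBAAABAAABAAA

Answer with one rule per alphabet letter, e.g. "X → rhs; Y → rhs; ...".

  step 1 ⇒ step 2: CBBAAABA ⇒ BA·AA·AA·CB·CB·CB·AA·CB
    A ↦ CB
    B ↦ AA
    C ↦ BA

A->CB, B->AA, C->BA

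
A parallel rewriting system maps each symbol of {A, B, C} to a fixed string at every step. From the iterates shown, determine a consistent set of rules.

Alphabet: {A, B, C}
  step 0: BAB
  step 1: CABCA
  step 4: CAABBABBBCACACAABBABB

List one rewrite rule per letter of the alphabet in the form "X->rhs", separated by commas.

  step 0 ⇒ step 1: BAB ⇒ CA·B·CA
    A ↦ B
    B ↦ CA
    C ↦ AB  (constrained at step 1)

A->B, B->CA, C->AB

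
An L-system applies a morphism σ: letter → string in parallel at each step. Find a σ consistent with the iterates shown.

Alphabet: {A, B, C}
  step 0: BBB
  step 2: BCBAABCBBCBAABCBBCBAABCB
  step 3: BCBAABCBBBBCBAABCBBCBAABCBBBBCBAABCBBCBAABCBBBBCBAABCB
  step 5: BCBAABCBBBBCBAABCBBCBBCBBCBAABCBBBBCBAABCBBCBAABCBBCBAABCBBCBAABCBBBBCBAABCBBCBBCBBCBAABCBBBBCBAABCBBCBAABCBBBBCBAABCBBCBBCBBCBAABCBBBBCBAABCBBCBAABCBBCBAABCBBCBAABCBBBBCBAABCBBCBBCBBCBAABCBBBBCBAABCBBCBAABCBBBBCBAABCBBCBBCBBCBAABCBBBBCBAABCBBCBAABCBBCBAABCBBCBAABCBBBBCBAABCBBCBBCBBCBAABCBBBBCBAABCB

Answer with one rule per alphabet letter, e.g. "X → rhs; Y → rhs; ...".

  step 2 ⇒ step 3: BCBAABCBBCBAABCBBCBAABCB ⇒ BCB·AA·BCB·B·B·BCB·AA·BCB·BCB·AA·BCB·B·B·BCB·AA·BCB·BCB·AA·BCB·B·B·BCB·AA·BCB
    A ↦ B
    B ↦ BCB
    C ↦ AA

A->B, B->BCB, C->AA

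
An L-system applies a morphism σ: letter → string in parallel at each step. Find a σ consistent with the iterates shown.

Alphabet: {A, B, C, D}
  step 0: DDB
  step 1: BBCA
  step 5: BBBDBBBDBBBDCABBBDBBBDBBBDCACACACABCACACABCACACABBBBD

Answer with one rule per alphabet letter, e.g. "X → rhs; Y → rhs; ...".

A->BD, B->CA, C->BB, D->B

  step 0 ⇒ step 1: DDB ⇒ B·B·CA
    B ↦ CA
    D ↦ B
    A ↦ BD  (constrained at step 1)
    C ↦ BB  (constrained at step 1)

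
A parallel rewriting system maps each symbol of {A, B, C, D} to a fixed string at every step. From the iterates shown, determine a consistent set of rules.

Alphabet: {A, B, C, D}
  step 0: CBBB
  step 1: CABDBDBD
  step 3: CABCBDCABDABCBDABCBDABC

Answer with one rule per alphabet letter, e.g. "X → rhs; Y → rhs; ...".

  step 0 ⇒ step 1: CBBB ⇒ CA·BD·BD·BD
    B ↦ BD
    C ↦ CA
    A ↦ BC  (constrained at step 1)
    D ↦ A  (constrained at step 1)

A->BC, B->BD, C->CA, D->A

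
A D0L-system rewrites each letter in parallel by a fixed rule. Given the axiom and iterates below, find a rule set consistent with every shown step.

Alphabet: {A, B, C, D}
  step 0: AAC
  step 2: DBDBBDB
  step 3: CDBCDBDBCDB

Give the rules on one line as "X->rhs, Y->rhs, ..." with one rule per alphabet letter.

A->B, B->DB, C->AB, D->C

  step 2 ⇒ step 3: DBDBBDB ⇒ C·DB·C·DB·DB·C·DB
    B ↦ DB
    D ↦ C
    A ↦ B  (constrained at step 0)
    C ↦ AB  (constrained at step 0)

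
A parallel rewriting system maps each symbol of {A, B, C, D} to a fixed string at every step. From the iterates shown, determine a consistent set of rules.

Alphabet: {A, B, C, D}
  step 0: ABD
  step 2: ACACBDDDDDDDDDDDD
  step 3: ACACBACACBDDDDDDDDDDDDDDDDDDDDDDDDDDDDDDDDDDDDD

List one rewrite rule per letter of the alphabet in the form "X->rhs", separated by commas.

  step 2 ⇒ step 3: ACACBDDDDDDDDDDDD ⇒ AC·ACB·AC·ACB·D·DDD·DDD·DDD·DDD·DDD·DDD·DDD·DDD·DDD·DDD·DDD·DDD
    A ↦ AC
    B ↦ D
    C ↦ ACB
    D ↦ DDD

A->AC, B->D, C->ACB, D->DDD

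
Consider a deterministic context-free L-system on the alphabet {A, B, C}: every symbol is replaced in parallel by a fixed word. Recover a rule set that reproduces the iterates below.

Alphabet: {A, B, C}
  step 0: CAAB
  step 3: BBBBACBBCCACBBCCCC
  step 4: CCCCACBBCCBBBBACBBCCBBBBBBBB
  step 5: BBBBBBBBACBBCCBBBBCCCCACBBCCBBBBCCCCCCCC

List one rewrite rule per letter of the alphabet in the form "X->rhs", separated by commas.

A->AC, B->C, C->BB

  step 4 ⇒ step 5: CCCCACBBCCBBBBACBBCCBBBBBBBB ⇒ BB·BB·BB·BB·AC·BB·C·C·BB·BB·C·C·C·C·AC·BB·C·C·BB·BB·C·C·C·C·C·C·C·C
    A ↦ AC
    B ↦ C
    C ↦ BB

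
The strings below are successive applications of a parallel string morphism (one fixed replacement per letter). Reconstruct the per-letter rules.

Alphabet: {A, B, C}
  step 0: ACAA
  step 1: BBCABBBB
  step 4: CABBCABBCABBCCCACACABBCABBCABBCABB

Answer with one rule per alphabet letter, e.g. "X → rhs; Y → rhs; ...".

A->BB, B->C, C->CA

  step 0 ⇒ step 1: ACAA ⇒ BB·CA·BB·BB
    A ↦ BB
    C ↦ CA
    B ↦ C  (constrained at step 1)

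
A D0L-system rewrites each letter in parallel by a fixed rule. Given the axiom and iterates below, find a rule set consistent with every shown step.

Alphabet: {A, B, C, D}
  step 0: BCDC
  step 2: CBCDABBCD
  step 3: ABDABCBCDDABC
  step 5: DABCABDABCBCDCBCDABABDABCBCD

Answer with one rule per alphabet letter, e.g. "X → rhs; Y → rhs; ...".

  step 2 ⇒ step 3: CBCDABBCD ⇒ AB·D·AB·C·BC·D·D·AB·C
    A ↦ BC
    B ↦ D
    C ↦ AB
    D ↦ C

A->BC, B->D, C->AB, D->C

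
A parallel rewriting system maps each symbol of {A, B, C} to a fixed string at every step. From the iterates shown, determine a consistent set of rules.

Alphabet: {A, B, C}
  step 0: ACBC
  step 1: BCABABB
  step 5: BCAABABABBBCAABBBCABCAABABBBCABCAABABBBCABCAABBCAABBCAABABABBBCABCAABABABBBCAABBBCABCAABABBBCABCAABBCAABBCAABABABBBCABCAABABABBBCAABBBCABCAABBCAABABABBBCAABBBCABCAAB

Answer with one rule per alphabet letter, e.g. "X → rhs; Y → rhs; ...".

  step 0 ⇒ step 1: ACBC ⇒ BCA·B·AB·B
    A ↦ BCA
    B ↦ AB
    C ↦ B

A->BCA, B->AB, C->B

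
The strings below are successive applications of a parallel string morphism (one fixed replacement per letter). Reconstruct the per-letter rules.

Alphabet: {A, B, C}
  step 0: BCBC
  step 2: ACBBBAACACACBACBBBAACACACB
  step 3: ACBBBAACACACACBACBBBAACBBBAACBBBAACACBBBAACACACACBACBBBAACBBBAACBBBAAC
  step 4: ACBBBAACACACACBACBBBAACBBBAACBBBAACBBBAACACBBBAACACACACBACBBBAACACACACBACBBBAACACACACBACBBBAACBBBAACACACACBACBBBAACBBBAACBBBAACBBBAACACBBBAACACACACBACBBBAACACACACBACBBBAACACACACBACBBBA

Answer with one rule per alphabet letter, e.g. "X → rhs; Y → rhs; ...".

  step 3 ⇒ step 4: ACBBBAACACACACBACBBBAACBBBAACBBBAACACBBBAACACACACBACBBBAACBBBAACBBBAAC ⇒ ACB·BBA·AC·AC·AC·ACB·ACB·BBA·ACB·BBA·ACB·BBA·ACB·BBA·AC·ACB·BBA·AC·AC·AC·ACB·ACB·BBA·AC·AC·AC·ACB·ACB·BBA·AC·AC·AC·ACB·ACB·BBA·ACB·BBA·AC·AC·AC·ACB·ACB·BBA·ACB·BBA·ACB·BBA·ACB·BBA·AC·ACB·BBA·AC·AC·AC·ACB·ACB·BBA·AC·AC·AC·ACB·ACB·BBA·AC·AC·AC·ACB·ACB·BBA
    A ↦ ACB
    B ↦ AC
    C ↦ BBA

A->ACB, B->AC, C->BBA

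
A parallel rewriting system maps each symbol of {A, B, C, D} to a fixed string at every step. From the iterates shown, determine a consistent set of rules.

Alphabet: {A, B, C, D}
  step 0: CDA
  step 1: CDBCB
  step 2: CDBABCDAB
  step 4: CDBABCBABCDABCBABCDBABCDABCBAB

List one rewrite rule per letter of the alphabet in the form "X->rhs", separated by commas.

A->CB, B->AB, C->CD, D->B

  step 1 ⇒ step 2: CDBCB ⇒ CD·B·AB·CD·AB
    B ↦ AB
    C ↦ CD
    D ↦ B
  step 0 ⇒ step 1: CDA ⇒ CD·B·CB
    A ↦ CB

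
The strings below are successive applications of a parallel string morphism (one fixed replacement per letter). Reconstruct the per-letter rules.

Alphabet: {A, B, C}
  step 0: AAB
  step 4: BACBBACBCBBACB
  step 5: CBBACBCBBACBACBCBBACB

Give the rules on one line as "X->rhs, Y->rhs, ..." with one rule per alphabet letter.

  step 4 ⇒ step 5: BACBBACBCBBACB ⇒ CB·B·A·CB·CB·B·A·CB·A·CB·CB·B·A·CB
    A ↦ B
    B ↦ CB
    C ↦ A

A->B, B->CB, C->A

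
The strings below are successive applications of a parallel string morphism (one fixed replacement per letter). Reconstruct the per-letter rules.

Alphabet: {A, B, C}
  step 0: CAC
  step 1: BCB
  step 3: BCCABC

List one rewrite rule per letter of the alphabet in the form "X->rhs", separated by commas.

A->C, B->CA, C->B

  step 0 ⇒ step 1: CAC ⇒ B·C·B
    A ↦ C
    C ↦ B
    B ↦ CA  (constrained at step 1)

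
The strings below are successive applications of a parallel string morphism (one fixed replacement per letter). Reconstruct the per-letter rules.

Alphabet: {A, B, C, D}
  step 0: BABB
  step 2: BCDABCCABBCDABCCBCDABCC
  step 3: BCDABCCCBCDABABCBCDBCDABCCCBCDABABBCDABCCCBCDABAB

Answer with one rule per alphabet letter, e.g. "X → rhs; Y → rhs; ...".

  step 2 ⇒ step 3: BCDABCCABBCDABCCBCDABCC ⇒ BCD·AB·CC·C·BCD·AB·AB·C·BCD·BCD·AB·CC·C·BCD·AB·AB·BCD·AB·CC·C·BCD·AB·AB
    A ↦ C
    B ↦ BCD
    C ↦ AB
    D ↦ CC

A->C, B->BCD, C->AB, D->CC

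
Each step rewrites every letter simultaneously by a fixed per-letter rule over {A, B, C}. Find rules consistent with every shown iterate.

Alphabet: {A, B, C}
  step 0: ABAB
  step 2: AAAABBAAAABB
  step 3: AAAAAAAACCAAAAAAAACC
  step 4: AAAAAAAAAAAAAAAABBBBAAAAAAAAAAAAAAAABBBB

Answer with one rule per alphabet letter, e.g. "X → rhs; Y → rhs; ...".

  step 3 ⇒ step 4: AAAAAAAACCAAAAAAAACC ⇒ AA·AA·AA·AA·AA·AA·AA·AA·BB·BB·AA·AA·AA·AA·AA·AA·AA·AA·BB·BB
    A ↦ AA
    C ↦ BB
  step 2 ⇒ step 3: AAAABBAAAABB ⇒ AA·AA·AA·AA·C·C·AA·AA·AA·AA·C·C
    B ↦ C

A->AA, B->C, C->BB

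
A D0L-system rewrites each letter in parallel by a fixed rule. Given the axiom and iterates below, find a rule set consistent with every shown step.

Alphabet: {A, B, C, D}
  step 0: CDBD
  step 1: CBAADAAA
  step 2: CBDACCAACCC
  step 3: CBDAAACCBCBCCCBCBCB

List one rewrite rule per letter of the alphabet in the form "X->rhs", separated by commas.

A->C, B->DA, C->CB, D->AA

  step 2 ⇒ step 3: CBDACCAACCC ⇒ CB·DA·AA·C·CB·CB·C·C·CB·CB·CB
    A ↦ C
    B ↦ DA
    C ↦ CB
    D ↦ AA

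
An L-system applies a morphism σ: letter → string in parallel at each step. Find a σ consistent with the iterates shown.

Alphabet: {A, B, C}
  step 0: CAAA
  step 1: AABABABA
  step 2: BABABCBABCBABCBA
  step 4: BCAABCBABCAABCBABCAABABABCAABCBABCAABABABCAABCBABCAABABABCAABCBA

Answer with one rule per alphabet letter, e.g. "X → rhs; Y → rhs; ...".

A->BA, B->BC, C->AA

  step 1 ⇒ step 2: AABABABA ⇒ BA·BA·BC·BA·BC·BA·BC·BA
    A ↦ BA
    B ↦ BC
  step 0 ⇒ step 1: CAAA ⇒ AA·BA·BA·BA
    C ↦ AA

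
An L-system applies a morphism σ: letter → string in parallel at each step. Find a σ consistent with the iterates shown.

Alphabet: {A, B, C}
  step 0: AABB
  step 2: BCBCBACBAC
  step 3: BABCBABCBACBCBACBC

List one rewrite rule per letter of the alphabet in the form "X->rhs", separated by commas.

A->C, B->BA, C->BC

  step 2 ⇒ step 3: BCBCBACBAC ⇒ BA·BC·BA·BC·BA·C·BC·BA·C·BC
    A ↦ C
    B ↦ BA
    C ↦ BC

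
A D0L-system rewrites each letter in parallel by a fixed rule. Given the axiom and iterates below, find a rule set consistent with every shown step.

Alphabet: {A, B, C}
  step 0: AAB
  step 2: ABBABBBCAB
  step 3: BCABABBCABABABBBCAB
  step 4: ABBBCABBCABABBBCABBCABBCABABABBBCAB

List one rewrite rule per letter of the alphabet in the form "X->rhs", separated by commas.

A->BC, B->AB, C->B

  step 3 ⇒ step 4: BCABABBCABABABBBCAB ⇒ AB·B·BC·AB·BC·AB·AB·B·BC·AB·BC·AB·BC·AB·AB·AB·B·BC·AB
    A ↦ BC
    B ↦ AB
    C ↦ B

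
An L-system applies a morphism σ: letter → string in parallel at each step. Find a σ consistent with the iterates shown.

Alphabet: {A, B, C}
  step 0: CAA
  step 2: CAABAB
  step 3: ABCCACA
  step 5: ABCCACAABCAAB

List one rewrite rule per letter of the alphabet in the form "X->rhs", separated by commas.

A->C, B->A, C->AB

  step 2 ⇒ step 3: CAABAB ⇒ AB·C·C·A·C·A
    A ↦ C
    B ↦ A
    C ↦ AB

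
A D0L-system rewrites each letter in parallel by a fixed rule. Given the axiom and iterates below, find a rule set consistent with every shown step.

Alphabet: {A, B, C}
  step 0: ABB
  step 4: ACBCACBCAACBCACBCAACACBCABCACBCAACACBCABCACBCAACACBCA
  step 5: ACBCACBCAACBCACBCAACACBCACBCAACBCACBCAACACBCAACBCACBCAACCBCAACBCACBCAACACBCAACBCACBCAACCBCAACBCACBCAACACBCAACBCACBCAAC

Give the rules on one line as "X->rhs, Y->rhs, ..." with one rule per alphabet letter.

A->AC, B->C, C->BCA

  step 4 ⇒ step 5: ACBCACBCAACBCACBCAACACBCABCACBCAACACBCABCACBCAACACBCA ⇒ AC·BCA·C·BCA·AC·BCA·C·BCA·AC·AC·BCA·C·BCA·AC·BCA·C·BCA·AC·AC·BCA·AC·BCA·C·BCA·AC·C·BCA·AC·BCA·C·BCA·AC·AC·BCA·AC·BCA·C·BCA·AC·C·BCA·AC·BCA·C·BCA·AC·AC·BCA·AC·BCA·C·BCA·AC
    A ↦ AC
    B ↦ C
    C ↦ BCA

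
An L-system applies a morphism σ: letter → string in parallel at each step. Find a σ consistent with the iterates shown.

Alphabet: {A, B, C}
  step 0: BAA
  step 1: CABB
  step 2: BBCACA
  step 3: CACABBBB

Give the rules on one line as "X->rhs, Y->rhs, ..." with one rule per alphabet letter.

A->B, B->CA, C->B

  step 2 ⇒ step 3: BBCACA ⇒ CA·CA·B·B·B·B
    A ↦ B
    B ↦ CA
    C ↦ B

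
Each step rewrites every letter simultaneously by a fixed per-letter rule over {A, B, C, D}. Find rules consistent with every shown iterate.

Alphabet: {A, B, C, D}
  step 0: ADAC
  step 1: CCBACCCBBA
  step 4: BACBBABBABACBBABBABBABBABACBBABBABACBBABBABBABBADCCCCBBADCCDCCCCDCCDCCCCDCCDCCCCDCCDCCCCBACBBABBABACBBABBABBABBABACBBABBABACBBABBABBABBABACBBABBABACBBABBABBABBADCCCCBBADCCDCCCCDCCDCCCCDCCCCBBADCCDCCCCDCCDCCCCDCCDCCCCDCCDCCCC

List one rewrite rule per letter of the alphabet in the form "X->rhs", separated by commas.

A->CC, B->DCC, C->BBA, D->BAC

  step 0 ⇒ step 1: ADAC ⇒ CC·BAC·CC·BBA
    A ↦ CC
    C ↦ BBA
    D ↦ BAC
    B ↦ DCC  (constrained at step 1)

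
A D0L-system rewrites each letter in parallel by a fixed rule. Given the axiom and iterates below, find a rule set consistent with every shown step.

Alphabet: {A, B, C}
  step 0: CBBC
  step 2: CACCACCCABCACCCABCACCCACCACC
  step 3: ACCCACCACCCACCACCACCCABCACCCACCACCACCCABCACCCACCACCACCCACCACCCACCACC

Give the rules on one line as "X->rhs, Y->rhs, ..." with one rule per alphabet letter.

  step 2 ⇒ step 3: CACCACCCABCACCCABCACCCACCACC ⇒ ACC·C·ACC·ACC·C·ACC·ACC·ACC·C·ABC·ACC·C·ACC·ACC·ACC·C·ABC·ACC·C·ACC·ACC·ACC·C·ACC·ACC·C·ACC·ACC
    A ↦ C
    B ↦ ABC
    C ↦ ACC

A->C, B->ABC, C->ACC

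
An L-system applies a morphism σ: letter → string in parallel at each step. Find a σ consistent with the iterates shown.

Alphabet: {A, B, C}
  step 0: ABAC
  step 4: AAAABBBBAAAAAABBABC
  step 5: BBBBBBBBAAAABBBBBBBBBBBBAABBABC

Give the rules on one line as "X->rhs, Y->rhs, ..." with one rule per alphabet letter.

  step 4 ⇒ step 5: AAAABBBBAAAAAABBABC ⇒ BB·BB·BB·BB·A·A·A·A·BB·BB·BB·BB·BB·BB·A·A·BB·A·BC
    A ↦ BB
    B ↦ A
    C ↦ BC

A->BB, B->A, C->BC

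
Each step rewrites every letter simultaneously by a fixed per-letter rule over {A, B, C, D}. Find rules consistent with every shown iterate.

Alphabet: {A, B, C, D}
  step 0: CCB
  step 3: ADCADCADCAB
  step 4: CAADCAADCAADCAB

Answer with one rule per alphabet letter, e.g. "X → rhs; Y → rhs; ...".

A->C, B->AB, C->AD, D->A

  step 3 ⇒ step 4: ADCADCADCAB ⇒ C·A·AD·C·A·AD·C·A·AD·C·AB
    A ↦ C
    B ↦ AB
    C ↦ AD
    D ↦ A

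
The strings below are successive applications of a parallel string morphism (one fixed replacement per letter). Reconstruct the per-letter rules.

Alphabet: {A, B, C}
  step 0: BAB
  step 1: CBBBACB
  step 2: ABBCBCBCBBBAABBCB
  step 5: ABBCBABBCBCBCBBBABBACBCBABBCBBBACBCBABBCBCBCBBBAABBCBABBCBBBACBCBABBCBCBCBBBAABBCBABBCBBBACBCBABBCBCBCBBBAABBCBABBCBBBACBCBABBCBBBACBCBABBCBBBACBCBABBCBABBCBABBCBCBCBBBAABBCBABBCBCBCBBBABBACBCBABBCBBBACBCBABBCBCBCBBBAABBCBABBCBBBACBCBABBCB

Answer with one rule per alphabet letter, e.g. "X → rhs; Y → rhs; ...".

A->BBA, B->CB, C->ABB

  step 1 ⇒ step 2: CBBBACB ⇒ ABB·CB·CB·CB·BBA·ABB·CB
    A ↦ BBA
    B ↦ CB
    C ↦ ABB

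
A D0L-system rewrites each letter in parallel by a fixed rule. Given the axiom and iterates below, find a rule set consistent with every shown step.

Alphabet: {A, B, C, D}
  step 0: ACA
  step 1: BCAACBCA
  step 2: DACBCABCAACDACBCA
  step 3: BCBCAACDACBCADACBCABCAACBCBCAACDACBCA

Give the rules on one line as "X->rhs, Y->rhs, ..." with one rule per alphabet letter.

  step 2 ⇒ step 3: DACBCABCAACDACBCA ⇒ BC·BCA·AC·D·AC·BCA·D·AC·BCA·BCA·AC·BC·BCA·AC·D·AC·BCA
    A ↦ BCA
    B ↦ D
    C ↦ AC
    D ↦ BC

A->BCA, B->D, C->AC, D->BC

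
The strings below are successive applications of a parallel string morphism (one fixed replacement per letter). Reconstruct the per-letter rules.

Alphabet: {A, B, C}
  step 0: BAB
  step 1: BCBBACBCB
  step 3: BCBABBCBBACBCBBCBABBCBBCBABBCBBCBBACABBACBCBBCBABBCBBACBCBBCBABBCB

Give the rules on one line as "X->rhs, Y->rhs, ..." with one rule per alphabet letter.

A->BAC, B->BCB, C->AB

  step 0 ⇒ step 1: BAB ⇒ BCB·BAC·BCB
    A ↦ BAC
    B ↦ BCB
    C ↦ AB  (constrained at step 1)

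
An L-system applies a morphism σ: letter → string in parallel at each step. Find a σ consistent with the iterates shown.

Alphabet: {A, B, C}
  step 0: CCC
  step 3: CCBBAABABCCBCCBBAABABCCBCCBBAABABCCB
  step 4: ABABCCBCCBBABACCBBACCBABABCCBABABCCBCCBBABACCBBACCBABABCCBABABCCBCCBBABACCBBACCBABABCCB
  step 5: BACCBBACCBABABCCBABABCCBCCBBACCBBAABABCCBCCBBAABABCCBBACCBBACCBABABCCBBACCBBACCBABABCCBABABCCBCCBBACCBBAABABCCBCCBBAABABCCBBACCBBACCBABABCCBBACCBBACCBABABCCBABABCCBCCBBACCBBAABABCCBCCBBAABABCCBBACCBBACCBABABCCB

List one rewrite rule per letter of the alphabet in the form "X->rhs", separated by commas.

  step 4 ⇒ step 5: ABABCCBCCBBABACCBBACCBABABCCBABABCCBCCBBABACCBBACCBABABCCBABABCCBCCBBABACCBBACCBABABCCB ⇒ BA·CCB·BA·CCB·AB·AB·CCB·AB·AB·CCB·CCB·BA·CCB·BA·AB·AB·CCB·CCB·BA·AB·AB·CCB·BA·CCB·BA·CCB·AB·AB·CCB·BA·CCB·BA·CCB·AB·AB·CCB·AB·AB·CCB·CCB·BA·CCB·BA·AB·AB·CCB·CCB·BA·AB·AB·CCB·BA·CCB·BA·CCB·AB·AB·CCB·BA·CCB·BA·CCB·AB·AB·CCB·AB·AB·CCB·CCB·BA·CCB·BA·AB·AB·CCB·CCB·BA·AB·AB·CCB·BA·CCB·BA·CCB·AB·AB·CCB
    A ↦ BA
    B ↦ CCB
    C ↦ AB

A->BA, B->CCB, C->AB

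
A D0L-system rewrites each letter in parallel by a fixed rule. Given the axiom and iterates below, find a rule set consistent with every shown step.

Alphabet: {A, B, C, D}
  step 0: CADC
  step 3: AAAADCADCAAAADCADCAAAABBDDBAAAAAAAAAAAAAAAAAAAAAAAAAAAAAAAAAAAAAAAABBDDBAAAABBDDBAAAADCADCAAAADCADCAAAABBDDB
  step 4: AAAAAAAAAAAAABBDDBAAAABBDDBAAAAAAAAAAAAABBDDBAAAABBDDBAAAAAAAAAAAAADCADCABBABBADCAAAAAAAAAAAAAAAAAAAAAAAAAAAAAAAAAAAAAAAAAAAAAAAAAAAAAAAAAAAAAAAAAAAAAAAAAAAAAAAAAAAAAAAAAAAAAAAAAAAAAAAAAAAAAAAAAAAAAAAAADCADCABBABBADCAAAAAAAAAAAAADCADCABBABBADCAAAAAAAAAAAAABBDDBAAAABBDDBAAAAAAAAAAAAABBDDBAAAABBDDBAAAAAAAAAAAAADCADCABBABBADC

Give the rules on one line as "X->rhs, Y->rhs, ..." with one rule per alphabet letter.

  step 3 ⇒ step 4: AAAADCADCAAAADCADCAAAABBDDBAAAAAAAAAAAAAAAAAAAAAAAAAAAAAAAAAAAAAAAABBDDBAAAABBDDBAAAADCADCAAAADCADCAAAABBDDB ⇒ AAA·AAA·AAA·AAA·ABB·DDB·AAA·ABB·DDB·AAA·AAA·AAA·AAA·ABB·DDB·AAA·ABB·DDB·AAA·AAA·AAA·AAA·ADC·ADC·ABB·ABB·ADC·AAA·AAA·AAA·AAA·AAA·AAA·AAA·AAA·AAA·AAA·AAA·AAA·AAA·AAA·AAA·AAA·AAA·AAA·AAA·AAA·AAA·AAA·AAA·AAA·AAA·AAA·AAA·AAA·AAA·AAA·AAA·AAA·AAA·AAA·AAA·AAA·AAA·AAA·AAA·AAA·ADC·ADC·ABB·ABB·ADC·AAA·AAA·AAA·AAA·ADC·ADC·ABB·ABB·ADC·AAA·AAA·AAA·AAA·ABB·DDB·AAA·ABB·DDB·AAA·AAA·AAA·AAA·ABB·DDB·AAA·ABB·DDB·AAA·AAA·AAA·AAA·ADC·ADC·ABB·ABB·ADC
    A ↦ AAA
    B ↦ ADC
    C ↦ DDB
    D ↦ ABB

A->AAA, B->ADC, C->DDB, D->ABB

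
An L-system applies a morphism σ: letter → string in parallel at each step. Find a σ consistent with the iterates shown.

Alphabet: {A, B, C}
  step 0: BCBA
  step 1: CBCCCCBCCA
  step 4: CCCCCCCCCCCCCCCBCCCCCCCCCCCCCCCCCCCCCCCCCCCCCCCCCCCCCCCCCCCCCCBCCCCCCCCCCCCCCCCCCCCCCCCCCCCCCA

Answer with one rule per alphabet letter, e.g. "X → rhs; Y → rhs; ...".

  step 0 ⇒ step 1: BCBA ⇒ CBC·CC·CBC·CA
    A ↦ CA
    B ↦ CBC
    C ↦ CC

A->CA, B->CBC, C->CC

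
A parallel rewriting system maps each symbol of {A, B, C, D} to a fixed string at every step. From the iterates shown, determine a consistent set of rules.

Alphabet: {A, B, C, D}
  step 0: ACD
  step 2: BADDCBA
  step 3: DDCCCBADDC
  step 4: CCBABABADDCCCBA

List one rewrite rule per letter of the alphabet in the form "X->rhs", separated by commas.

A->C, B->DD, C->BA, D->C

  step 3 ⇒ step 4: DDCCCBADDC ⇒ C·C·BA·BA·BA·DD·C·C·C·BA
    A ↦ C
    B ↦ DD
    C ↦ BA
    D ↦ C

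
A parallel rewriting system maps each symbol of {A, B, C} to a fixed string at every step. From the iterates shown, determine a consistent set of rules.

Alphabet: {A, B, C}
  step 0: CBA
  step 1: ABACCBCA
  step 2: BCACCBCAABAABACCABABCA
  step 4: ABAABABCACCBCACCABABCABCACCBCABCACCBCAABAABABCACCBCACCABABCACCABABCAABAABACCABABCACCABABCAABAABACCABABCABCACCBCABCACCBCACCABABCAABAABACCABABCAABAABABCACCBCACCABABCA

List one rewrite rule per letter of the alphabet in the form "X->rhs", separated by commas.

  step 1 ⇒ step 2: ABACCBCA ⇒ BCA·CC·BCA·ABA·ABA·CC·ABA·BCA
    A ↦ BCA
    B ↦ CC
    C ↦ ABA

A->BCA, B->CC, C->ABA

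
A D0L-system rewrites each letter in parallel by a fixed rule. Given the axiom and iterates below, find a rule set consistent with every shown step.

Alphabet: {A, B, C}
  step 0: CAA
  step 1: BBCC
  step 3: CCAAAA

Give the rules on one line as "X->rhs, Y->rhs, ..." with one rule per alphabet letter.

  step 0 ⇒ step 1: CAA ⇒ BB·C·C
    A ↦ C
    C ↦ BB
    B ↦ A  (constrained at step 1)

A->C, B->A, C->BB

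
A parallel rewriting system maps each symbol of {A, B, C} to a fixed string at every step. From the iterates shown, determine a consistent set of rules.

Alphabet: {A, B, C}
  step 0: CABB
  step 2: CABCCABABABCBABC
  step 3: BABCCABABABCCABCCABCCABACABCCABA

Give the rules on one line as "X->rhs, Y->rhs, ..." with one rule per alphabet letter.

  step 2 ⇒ step 3: CABCCABABABCBABC ⇒ BA·BC·CA·BA·BA·BC·CA·BC·CA·BC·CA·BA·CA·BC·CA·BA
    A ↦ BC
    B ↦ CA
    C ↦ BA

A->BC, B->CA, C->BA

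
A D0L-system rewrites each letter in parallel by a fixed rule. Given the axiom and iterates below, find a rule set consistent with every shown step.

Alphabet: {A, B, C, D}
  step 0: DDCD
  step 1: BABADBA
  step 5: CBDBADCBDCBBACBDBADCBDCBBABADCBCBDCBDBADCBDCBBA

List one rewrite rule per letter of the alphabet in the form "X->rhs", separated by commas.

A->D, B->CB, C->D, D->BA

  step 0 ⇒ step 1: DDCD ⇒ BA·BA·D·BA
    C ↦ D
    D ↦ BA
    A ↦ D  (constrained at step 1)
    B ↦ CB  (constrained at step 1)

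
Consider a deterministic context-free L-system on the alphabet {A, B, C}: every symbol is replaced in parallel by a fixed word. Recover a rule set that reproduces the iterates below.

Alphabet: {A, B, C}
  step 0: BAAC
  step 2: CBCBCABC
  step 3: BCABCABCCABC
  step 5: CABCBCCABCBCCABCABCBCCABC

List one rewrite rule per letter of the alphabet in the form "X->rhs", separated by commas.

  step 2 ⇒ step 3: CBCBCABC ⇒ BC·A·BC·A·BC·C·A·BC
    A ↦ C
    B ↦ A
    C ↦ BC

A->C, B->A, C->BC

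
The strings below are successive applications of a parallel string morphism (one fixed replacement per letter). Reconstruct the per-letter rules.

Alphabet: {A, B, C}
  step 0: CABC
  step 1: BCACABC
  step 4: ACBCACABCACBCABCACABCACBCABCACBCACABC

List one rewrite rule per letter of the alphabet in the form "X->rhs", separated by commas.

A->AC, B->A, C->BC

  step 0 ⇒ step 1: CABC ⇒ BC·AC·A·BC
    A ↦ AC
    B ↦ A
    C ↦ BC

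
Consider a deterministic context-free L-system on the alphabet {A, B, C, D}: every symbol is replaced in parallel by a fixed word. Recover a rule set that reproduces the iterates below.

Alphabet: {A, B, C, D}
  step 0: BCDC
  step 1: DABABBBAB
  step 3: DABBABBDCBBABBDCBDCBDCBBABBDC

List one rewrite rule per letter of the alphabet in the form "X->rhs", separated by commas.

  step 0 ⇒ step 1: BCDC ⇒ DA·BAB·B·BAB
    B ↦ DA
    C ↦ BAB
    D ↦ B
    A ↦ DC  (constrained at step 1)

A->DC, B->DA, C->BAB, D->B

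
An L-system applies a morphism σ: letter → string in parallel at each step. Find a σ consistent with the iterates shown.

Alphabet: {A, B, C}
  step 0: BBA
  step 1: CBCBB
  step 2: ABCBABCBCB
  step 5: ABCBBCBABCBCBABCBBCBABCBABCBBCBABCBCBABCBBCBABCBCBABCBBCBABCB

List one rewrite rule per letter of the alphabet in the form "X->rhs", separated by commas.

A->B, B->CB, C->AB

  step 1 ⇒ step 2: CBCBB ⇒ AB·CB·AB·CB·CB
    B ↦ CB
    C ↦ AB
  step 0 ⇒ step 1: BBA ⇒ CB·CB·B
    A ↦ B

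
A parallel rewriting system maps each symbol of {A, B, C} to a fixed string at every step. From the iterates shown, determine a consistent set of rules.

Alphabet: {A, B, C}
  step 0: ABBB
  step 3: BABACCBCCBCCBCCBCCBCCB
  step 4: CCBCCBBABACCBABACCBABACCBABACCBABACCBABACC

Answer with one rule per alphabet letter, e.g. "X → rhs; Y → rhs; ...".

  step 3 ⇒ step 4: BABACCBCCBCCBCCBCCBCCB ⇒ CC·B·CC·B·BA·BA·CC·BA·BA·CC·BA·BA·CC·BA·BA·CC·BA·BA·CC·BA·BA·CC
    A ↦ B
    B ↦ CC
    C ↦ BA

A->B, B->CC, C->BA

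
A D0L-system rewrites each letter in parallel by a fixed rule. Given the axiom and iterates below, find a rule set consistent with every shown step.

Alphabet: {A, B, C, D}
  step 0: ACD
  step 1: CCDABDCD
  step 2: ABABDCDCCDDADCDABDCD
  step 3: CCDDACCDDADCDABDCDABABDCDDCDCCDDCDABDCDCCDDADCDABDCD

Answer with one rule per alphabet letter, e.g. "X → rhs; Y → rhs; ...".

A->CCD, B->DA, C->AB, D->DCD

  step 2 ⇒ step 3: ABABDCDCCDDADCDABDCD ⇒ CCD·DA·CCD·DA·DCD·AB·DCD·AB·AB·DCD·DCD·CCD·DCD·AB·DCD·CCD·DA·DCD·AB·DCD
    A ↦ CCD
    B ↦ DA
    C ↦ AB
    D ↦ DCD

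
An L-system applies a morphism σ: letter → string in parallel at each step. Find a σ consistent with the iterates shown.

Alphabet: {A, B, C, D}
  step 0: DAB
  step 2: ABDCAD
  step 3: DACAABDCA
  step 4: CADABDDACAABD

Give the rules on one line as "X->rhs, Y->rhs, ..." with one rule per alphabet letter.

  step 3 ⇒ step 4: DACAABDCA ⇒ CA·D·AB·D·D·A·CA·AB·D
    A ↦ D
    B ↦ A
    C ↦ AB
    D ↦ CA

A->D, B->A, C->AB, D->CA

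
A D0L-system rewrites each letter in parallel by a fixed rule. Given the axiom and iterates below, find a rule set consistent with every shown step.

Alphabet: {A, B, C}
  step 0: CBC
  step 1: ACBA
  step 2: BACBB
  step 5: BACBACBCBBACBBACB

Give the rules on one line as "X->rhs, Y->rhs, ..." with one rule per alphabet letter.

A->B, B->CB, C->A

  step 1 ⇒ step 2: ACBA ⇒ B·A·CB·B
    A ↦ B
    B ↦ CB
    C ↦ A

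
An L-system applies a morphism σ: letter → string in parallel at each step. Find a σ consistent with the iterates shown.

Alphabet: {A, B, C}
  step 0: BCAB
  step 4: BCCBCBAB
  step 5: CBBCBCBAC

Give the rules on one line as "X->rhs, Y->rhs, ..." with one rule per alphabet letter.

A->BA, B->C, C->B

  step 4 ⇒ step 5: BCCBCBAB ⇒ C·B·B·C·B·C·BA·C
    A ↦ BA
    B ↦ C
    C ↦ B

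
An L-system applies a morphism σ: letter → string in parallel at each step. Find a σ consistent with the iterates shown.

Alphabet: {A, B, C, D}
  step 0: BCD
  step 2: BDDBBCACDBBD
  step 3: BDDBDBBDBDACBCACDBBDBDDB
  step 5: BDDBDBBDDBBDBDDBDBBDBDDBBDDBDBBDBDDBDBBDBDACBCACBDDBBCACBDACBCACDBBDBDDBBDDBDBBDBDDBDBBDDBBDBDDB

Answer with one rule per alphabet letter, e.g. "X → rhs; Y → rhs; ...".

A->BC, B->BD, C->AC, D->DB

  step 2 ⇒ step 3: BDDBBCACDBBD ⇒ BD·DB·DB·BD·BD·AC·BC·AC·DB·BD·BD·DB
    A ↦ BC
    B ↦ BD
    C ↦ AC
    D ↦ DB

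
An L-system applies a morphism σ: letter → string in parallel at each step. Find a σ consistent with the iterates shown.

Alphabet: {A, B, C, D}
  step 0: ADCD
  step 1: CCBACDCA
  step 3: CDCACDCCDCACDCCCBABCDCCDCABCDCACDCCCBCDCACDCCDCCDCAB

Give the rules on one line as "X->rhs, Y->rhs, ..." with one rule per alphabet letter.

A->CCB, B->AB, C->CDC, D->A

  step 0 ⇒ step 1: ADCD ⇒ CCB·A·CDC·A
    A ↦ CCB
    C ↦ CDC
    D ↦ A
    B ↦ AB  (constrained at step 1)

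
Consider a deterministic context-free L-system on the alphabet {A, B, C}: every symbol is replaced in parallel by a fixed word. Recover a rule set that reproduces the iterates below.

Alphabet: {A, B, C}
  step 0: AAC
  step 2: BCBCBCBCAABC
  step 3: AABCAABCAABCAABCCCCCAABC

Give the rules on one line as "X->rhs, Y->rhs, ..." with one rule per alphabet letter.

A->CC, B->AA, C->BC

  step 2 ⇒ step 3: BCBCBCBCAABC ⇒ AA·BC·AA·BC·AA·BC·AA·BC·CC·CC·AA·BC
    A ↦ CC
    B ↦ AA
    C ↦ BC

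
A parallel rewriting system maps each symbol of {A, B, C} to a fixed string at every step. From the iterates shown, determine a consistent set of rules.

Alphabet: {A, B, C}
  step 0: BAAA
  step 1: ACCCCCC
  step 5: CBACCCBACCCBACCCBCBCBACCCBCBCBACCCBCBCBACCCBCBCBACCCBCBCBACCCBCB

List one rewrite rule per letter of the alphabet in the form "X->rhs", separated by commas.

A->CC, B->A, C->CB

  step 0 ⇒ step 1: BAAA ⇒ A·CC·CC·CC
    A ↦ CC
    B ↦ A
    C ↦ CB  (constrained at step 1)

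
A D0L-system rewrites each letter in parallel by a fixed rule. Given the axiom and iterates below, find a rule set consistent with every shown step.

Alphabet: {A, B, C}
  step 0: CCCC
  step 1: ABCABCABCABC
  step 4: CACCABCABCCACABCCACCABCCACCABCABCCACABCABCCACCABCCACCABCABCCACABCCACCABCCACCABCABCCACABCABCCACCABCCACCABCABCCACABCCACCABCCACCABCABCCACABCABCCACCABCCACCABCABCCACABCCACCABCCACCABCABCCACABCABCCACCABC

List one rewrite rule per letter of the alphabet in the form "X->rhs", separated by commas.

A->CAC, B->C, C->ABC

  step 0 ⇒ step 1: CCCC ⇒ ABC·ABC·ABC·ABC
    C ↦ ABC
    A ↦ CAC  (constrained at step 1)
    B ↦ C  (constrained at step 1)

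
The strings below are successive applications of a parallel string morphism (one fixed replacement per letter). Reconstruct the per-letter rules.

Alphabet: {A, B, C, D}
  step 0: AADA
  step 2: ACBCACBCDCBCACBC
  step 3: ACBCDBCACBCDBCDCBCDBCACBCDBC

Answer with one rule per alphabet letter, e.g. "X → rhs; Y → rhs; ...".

  step 2 ⇒ step 3: ACBCACBCDCBCACBC ⇒ AC·BC·D·BC·AC·BC·D·BC·DC·BC·D·BC·AC·BC·D·BC
    A ↦ AC
    B ↦ D
    C ↦ BC
    D ↦ DC

A->AC, B->D, C->BC, D->DC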